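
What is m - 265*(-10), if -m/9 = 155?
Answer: 1255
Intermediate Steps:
m = -1395 (m = -9*155 = -1395)
m - 265*(-10) = -1395 - 265*(-10) = -1395 + 2650 = 1255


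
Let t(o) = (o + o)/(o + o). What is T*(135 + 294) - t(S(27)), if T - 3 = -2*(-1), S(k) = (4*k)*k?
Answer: 2144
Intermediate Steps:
S(k) = 4*k²
T = 5 (T = 3 - 2*(-1) = 3 + 2 = 5)
t(o) = 1 (t(o) = (2*o)/((2*o)) = (2*o)*(1/(2*o)) = 1)
T*(135 + 294) - t(S(27)) = 5*(135 + 294) - 1*1 = 5*429 - 1 = 2145 - 1 = 2144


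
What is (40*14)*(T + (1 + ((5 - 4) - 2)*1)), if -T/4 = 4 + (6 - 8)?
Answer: -4480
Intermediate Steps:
T = -8 (T = -4*(4 + (6 - 8)) = -4*(4 - 2) = -4*2 = -8)
(40*14)*(T + (1 + ((5 - 4) - 2)*1)) = (40*14)*(-8 + (1 + ((5 - 4) - 2)*1)) = 560*(-8 + (1 + (1 - 2)*1)) = 560*(-8 + (1 - 1*1)) = 560*(-8 + (1 - 1)) = 560*(-8 + 0) = 560*(-8) = -4480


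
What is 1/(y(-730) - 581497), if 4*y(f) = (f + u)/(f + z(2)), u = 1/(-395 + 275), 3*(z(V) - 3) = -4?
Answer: -349600/203291263599 ≈ -1.7197e-6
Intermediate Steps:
z(V) = 5/3 (z(V) = 3 + (1/3)*(-4) = 3 - 4/3 = 5/3)
u = -1/120 (u = 1/(-120) = -1/120 ≈ -0.0083333)
y(f) = (-1/120 + f)/(4*(5/3 + f)) (y(f) = ((f - 1/120)/(f + 5/3))/4 = ((-1/120 + f)/(5/3 + f))/4 = (-1/120 + f)/(4*(5/3 + f)))
1/(y(-730) - 581497) = 1/((-1 + 120*(-730))/(160*(5 + 3*(-730))) - 581497) = 1/((-1 - 87600)/(160*(5 - 2190)) - 581497) = 1/((1/160)*(-87601)/(-2185) - 581497) = 1/((1/160)*(-1/2185)*(-87601) - 581497) = 1/(87601/349600 - 581497) = 1/(-203291263599/349600) = -349600/203291263599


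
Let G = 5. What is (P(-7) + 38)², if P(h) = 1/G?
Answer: 36481/25 ≈ 1459.2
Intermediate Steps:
P(h) = ⅕ (P(h) = 1/5 = ⅕)
(P(-7) + 38)² = (⅕ + 38)² = (191/5)² = 36481/25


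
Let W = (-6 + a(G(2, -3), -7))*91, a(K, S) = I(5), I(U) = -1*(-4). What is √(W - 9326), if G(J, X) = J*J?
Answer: 2*I*√2377 ≈ 97.509*I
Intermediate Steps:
G(J, X) = J²
I(U) = 4
a(K, S) = 4
W = -182 (W = (-6 + 4)*91 = -2*91 = -182)
√(W - 9326) = √(-182 - 9326) = √(-9508) = 2*I*√2377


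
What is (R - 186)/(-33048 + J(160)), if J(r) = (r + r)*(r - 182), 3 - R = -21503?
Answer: -2665/5011 ≈ -0.53183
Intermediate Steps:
R = 21506 (R = 3 - 1*(-21503) = 3 + 21503 = 21506)
J(r) = 2*r*(-182 + r) (J(r) = (2*r)*(-182 + r) = 2*r*(-182 + r))
(R - 186)/(-33048 + J(160)) = (21506 - 186)/(-33048 + 2*160*(-182 + 160)) = 21320/(-33048 + 2*160*(-22)) = 21320/(-33048 - 7040) = 21320/(-40088) = 21320*(-1/40088) = -2665/5011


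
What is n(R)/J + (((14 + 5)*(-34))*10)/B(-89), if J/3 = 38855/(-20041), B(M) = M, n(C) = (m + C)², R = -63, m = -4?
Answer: -17735429/25365 ≈ -699.21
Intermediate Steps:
n(C) = (-4 + C)²
J = -285/49 (J = 3*(38855/(-20041)) = 3*(38855*(-1/20041)) = 3*(-95/49) = -285/49 ≈ -5.8163)
n(R)/J + (((14 + 5)*(-34))*10)/B(-89) = (-4 - 63)²/(-285/49) + (((14 + 5)*(-34))*10)/(-89) = (-67)²*(-49/285) + ((19*(-34))*10)*(-1/89) = 4489*(-49/285) - 646*10*(-1/89) = -219961/285 - 6460*(-1/89) = -219961/285 + 6460/89 = -17735429/25365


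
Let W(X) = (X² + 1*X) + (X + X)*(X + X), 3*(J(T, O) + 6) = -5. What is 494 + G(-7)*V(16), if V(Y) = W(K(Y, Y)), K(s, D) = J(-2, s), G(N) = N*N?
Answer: 130670/9 ≈ 14519.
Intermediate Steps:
G(N) = N²
J(T, O) = -23/3 (J(T, O) = -6 + (⅓)*(-5) = -6 - 5/3 = -23/3)
K(s, D) = -23/3
W(X) = X + 5*X² (W(X) = (X² + X) + (2*X)*(2*X) = (X + X²) + 4*X² = X + 5*X²)
V(Y) = 2576/9 (V(Y) = -23*(1 + 5*(-23/3))/3 = -23*(1 - 115/3)/3 = -23/3*(-112/3) = 2576/9)
494 + G(-7)*V(16) = 494 + (-7)²*(2576/9) = 494 + 49*(2576/9) = 494 + 126224/9 = 130670/9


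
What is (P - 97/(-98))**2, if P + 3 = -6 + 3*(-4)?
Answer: 3845521/9604 ≈ 400.41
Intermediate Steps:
P = -21 (P = -3 + (-6 + 3*(-4)) = -3 + (-6 - 12) = -3 - 18 = -21)
(P - 97/(-98))**2 = (-21 - 97/(-98))**2 = (-21 - 97*(-1/98))**2 = (-21 + 97/98)**2 = (-1961/98)**2 = 3845521/9604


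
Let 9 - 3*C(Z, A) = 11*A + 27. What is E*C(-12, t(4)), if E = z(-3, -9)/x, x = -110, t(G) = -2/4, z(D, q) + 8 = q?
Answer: -85/132 ≈ -0.64394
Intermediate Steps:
z(D, q) = -8 + q
t(G) = -1/2 (t(G) = -2*1/4 = -1/2)
C(Z, A) = -6 - 11*A/3 (C(Z, A) = 3 - (11*A + 27)/3 = 3 - (27 + 11*A)/3 = 3 + (-9 - 11*A/3) = -6 - 11*A/3)
E = 17/110 (E = (-8 - 9)/(-110) = -17*(-1/110) = 17/110 ≈ 0.15455)
E*C(-12, t(4)) = 17*(-6 - 11/3*(-1/2))/110 = 17*(-6 + 11/6)/110 = (17/110)*(-25/6) = -85/132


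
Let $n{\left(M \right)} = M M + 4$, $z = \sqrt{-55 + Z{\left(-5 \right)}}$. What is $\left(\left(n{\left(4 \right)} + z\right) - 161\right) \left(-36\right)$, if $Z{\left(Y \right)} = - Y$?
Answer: $5076 - 180 i \sqrt{2} \approx 5076.0 - 254.56 i$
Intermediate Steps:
$z = 5 i \sqrt{2}$ ($z = \sqrt{-55 - -5} = \sqrt{-55 + 5} = \sqrt{-50} = 5 i \sqrt{2} \approx 7.0711 i$)
$n{\left(M \right)} = 4 + M^{2}$ ($n{\left(M \right)} = M^{2} + 4 = 4 + M^{2}$)
$\left(\left(n{\left(4 \right)} + z\right) - 161\right) \left(-36\right) = \left(\left(\left(4 + 4^{2}\right) + 5 i \sqrt{2}\right) - 161\right) \left(-36\right) = \left(\left(\left(4 + 16\right) + 5 i \sqrt{2}\right) - 161\right) \left(-36\right) = \left(\left(20 + 5 i \sqrt{2}\right) - 161\right) \left(-36\right) = \left(-141 + 5 i \sqrt{2}\right) \left(-36\right) = 5076 - 180 i \sqrt{2}$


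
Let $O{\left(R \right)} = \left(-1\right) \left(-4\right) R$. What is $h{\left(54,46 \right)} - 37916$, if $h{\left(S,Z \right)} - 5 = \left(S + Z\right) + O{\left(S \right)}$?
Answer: $-37595$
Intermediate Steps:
$O{\left(R \right)} = 4 R$
$h{\left(S,Z \right)} = 5 + Z + 5 S$ ($h{\left(S,Z \right)} = 5 + \left(\left(S + Z\right) + 4 S\right) = 5 + \left(Z + 5 S\right) = 5 + Z + 5 S$)
$h{\left(54,46 \right)} - 37916 = \left(5 + 46 + 5 \cdot 54\right) - 37916 = \left(5 + 46 + 270\right) - 37916 = 321 - 37916 = -37595$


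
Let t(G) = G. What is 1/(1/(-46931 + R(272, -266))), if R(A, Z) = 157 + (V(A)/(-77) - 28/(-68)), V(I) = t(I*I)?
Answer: -62484355/1309 ≈ -47734.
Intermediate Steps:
V(I) = I**2 (V(I) = I*I = I**2)
R(A, Z) = 2676/17 - A**2/77 (R(A, Z) = 157 + (A**2/(-77) - 28/(-68)) = 157 + (A**2*(-1/77) - 28*(-1/68)) = 157 + (-A**2/77 + 7/17) = 157 + (7/17 - A**2/77) = 2676/17 - A**2/77)
1/(1/(-46931 + R(272, -266))) = 1/(1/(-46931 + (2676/17 - 1/77*272**2))) = 1/(1/(-46931 + (2676/17 - 1/77*73984))) = 1/(1/(-46931 + (2676/17 - 73984/77))) = 1/(1/(-46931 - 1051676/1309)) = 1/(1/(-62484355/1309)) = 1/(-1309/62484355) = -62484355/1309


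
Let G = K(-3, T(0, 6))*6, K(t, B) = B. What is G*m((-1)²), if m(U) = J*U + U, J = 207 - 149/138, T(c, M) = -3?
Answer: -85665/23 ≈ -3724.6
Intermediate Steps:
J = 28417/138 (J = 207 - 149/138 = 28417/138 ≈ 205.92)
m(U) = 28555*U/138 (m(U) = 28417*U/138 + U = 28555*U/138)
G = -18 (G = -3*6 = -18)
G*m((-1)²) = -85665*(-1)²/23 = -85665/23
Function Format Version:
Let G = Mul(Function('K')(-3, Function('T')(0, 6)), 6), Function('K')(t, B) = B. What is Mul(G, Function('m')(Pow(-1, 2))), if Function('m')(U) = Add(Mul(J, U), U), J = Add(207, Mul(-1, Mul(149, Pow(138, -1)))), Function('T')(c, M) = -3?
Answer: Rational(-85665, 23) ≈ -3724.6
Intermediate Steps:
J = Rational(28417, 138) (J = Add(207, Mul(-1, Mul(149, Rational(1, 138)))) = Add(207, Mul(-1, Rational(149, 138))) = Add(207, Rational(-149, 138)) = Rational(28417, 138) ≈ 205.92)
Function('m')(U) = Mul(Rational(28555, 138), U) (Function('m')(U) = Add(Mul(Rational(28417, 138), U), U) = Mul(Rational(28555, 138), U))
G = -18 (G = Mul(-3, 6) = -18)
Mul(G, Function('m')(Pow(-1, 2))) = Mul(-18, Mul(Rational(28555, 138), Pow(-1, 2))) = Mul(-18, Mul(Rational(28555, 138), 1)) = Mul(-18, Rational(28555, 138)) = Rational(-85665, 23)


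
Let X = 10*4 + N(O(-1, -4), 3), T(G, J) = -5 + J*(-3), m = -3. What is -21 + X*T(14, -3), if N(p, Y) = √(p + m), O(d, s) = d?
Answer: 139 + 8*I ≈ 139.0 + 8.0*I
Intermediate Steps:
N(p, Y) = √(-3 + p) (N(p, Y) = √(p - 3) = √(-3 + p))
T(G, J) = -5 - 3*J
X = 40 + 2*I (X = 10*4 + √(-3 - 1) = 40 + √(-4) = 40 + 2*I ≈ 40.0 + 2.0*I)
-21 + X*T(14, -3) = -21 + (40 + 2*I)*(-5 - 3*(-3)) = -21 + (40 + 2*I)*(-5 + 9) = -21 + (40 + 2*I)*4 = -21 + (160 + 8*I) = 139 + 8*I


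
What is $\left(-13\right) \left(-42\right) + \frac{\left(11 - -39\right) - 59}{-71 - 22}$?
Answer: $\frac{16929}{31} \approx 546.1$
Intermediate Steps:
$\left(-13\right) \left(-42\right) + \frac{\left(11 - -39\right) - 59}{-71 - 22} = 546 + \frac{\left(11 + 39\right) - 59}{-93} = 546 + \left(50 - 59\right) \left(- \frac{1}{93}\right) = 546 - - \frac{3}{31} = 546 + \frac{3}{31} = \frac{16929}{31}$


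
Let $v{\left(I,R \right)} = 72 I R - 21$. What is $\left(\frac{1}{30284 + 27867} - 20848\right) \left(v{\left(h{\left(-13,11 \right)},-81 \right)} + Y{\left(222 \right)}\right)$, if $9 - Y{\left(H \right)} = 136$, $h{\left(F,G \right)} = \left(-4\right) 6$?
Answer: $- \frac{169508266811540}{58151} \approx -2.915 \cdot 10^{9}$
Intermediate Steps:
$h{\left(F,G \right)} = -24$
$v{\left(I,R \right)} = -21 + 72 I R$ ($v{\left(I,R \right)} = 72 I R - 21 = -21 + 72 I R$)
$Y{\left(H \right)} = -127$ ($Y{\left(H \right)} = 9 - 136 = -127$)
$\left(\frac{1}{30284 + 27867} - 20848\right) \left(v{\left(h{\left(-13,11 \right)},-81 \right)} + Y{\left(222 \right)}\right) = \left(\frac{1}{30284 + 27867} - 20848\right) \left(\left(-21 + 72 \left(-24\right) \left(-81\right)\right) - 127\right) = \left(\frac{1}{58151} - 20848\right) \left(\left(-21 + 139968\right) - 127\right) = \left(\frac{1}{58151} - 20848\right) \left(139947 - 127\right) = \left(- \frac{1212332047}{58151}\right) 139820 = - \frac{169508266811540}{58151}$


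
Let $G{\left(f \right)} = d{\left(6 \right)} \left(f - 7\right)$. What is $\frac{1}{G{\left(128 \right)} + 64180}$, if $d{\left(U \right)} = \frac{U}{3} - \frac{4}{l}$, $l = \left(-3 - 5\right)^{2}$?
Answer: $\frac{16}{1030631} \approx 1.5524 \cdot 10^{-5}$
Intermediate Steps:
$l = 64$ ($l = \left(-8\right)^{2} = 64$)
$d{\left(U \right)} = - \frac{1}{16} + \frac{U}{3}$ ($d{\left(U \right)} = \frac{U}{3} - \frac{4}{64} = U \frac{1}{3} - \frac{1}{16} = \frac{U}{3} - \frac{1}{16} = - \frac{1}{16} + \frac{U}{3}$)
$G{\left(f \right)} = - \frac{217}{16} + \frac{31 f}{16}$ ($G{\left(f \right)} = \left(- \frac{1}{16} + \frac{1}{3} \cdot 6\right) \left(f - 7\right) = \left(- \frac{1}{16} + 2\right) \left(-7 + f\right) = \frac{31 \left(-7 + f\right)}{16} = - \frac{217}{16} + \frac{31 f}{16}$)
$\frac{1}{G{\left(128 \right)} + 64180} = \frac{1}{\left(- \frac{217}{16} + \frac{31}{16} \cdot 128\right) + 64180} = \frac{1}{\left(- \frac{217}{16} + 248\right) + 64180} = \frac{1}{\frac{3751}{16} + 64180} = \frac{1}{\frac{1030631}{16}} = \frac{16}{1030631}$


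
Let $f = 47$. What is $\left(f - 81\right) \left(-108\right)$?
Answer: $3672$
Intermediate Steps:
$\left(f - 81\right) \left(-108\right) = \left(47 - 81\right) \left(-108\right) = \left(-34\right) \left(-108\right) = 3672$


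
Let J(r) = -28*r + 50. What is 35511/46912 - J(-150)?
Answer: -199340489/46912 ≈ -4249.2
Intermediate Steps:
J(r) = 50 - 28*r
35511/46912 - J(-150) = 35511/46912 - (50 - 28*(-150)) = 35511*(1/46912) - (50 + 4200) = 35511/46912 - 1*4250 = 35511/46912 - 4250 = -199340489/46912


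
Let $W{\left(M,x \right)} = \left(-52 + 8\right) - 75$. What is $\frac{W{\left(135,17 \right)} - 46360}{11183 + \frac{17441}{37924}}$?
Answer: $- \frac{1762669596}{424121533} \approx -4.1561$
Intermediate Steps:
$W{\left(M,x \right)} = -119$ ($W{\left(M,x \right)} = -44 - 75 = -119$)
$\frac{W{\left(135,17 \right)} - 46360}{11183 + \frac{17441}{37924}} = \frac{-119 - 46360}{11183 + \frac{17441}{37924}} = - \frac{46479}{11183 + 17441 \cdot \frac{1}{37924}} = - \frac{46479}{11183 + \frac{17441}{37924}} = - \frac{46479}{\frac{424121533}{37924}} = \left(-46479\right) \frac{37924}{424121533} = - \frac{1762669596}{424121533}$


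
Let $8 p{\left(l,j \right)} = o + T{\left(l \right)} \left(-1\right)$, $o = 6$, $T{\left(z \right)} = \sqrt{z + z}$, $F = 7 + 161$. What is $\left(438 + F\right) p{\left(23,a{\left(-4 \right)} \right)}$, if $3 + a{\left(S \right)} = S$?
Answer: $\frac{909}{2} - \frac{303 \sqrt{46}}{4} \approx -59.261$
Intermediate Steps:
$F = 168$
$T{\left(z \right)} = \sqrt{2} \sqrt{z}$ ($T{\left(z \right)} = \sqrt{2 z} = \sqrt{2} \sqrt{z}$)
$a{\left(S \right)} = -3 + S$
$p{\left(l,j \right)} = \frac{3}{4} - \frac{\sqrt{2} \sqrt{l}}{8}$ ($p{\left(l,j \right)} = \frac{6 + \sqrt{2} \sqrt{l} \left(-1\right)}{8} = \frac{6 - \sqrt{2} \sqrt{l}}{8} = \frac{3}{4} - \frac{\sqrt{2} \sqrt{l}}{8}$)
$\left(438 + F\right) p{\left(23,a{\left(-4 \right)} \right)} = \left(438 + 168\right) \left(\frac{3}{4} - \frac{\sqrt{2} \sqrt{23}}{8}\right) = 606 \left(\frac{3}{4} - \frac{\sqrt{46}}{8}\right) = \frac{909}{2} - \frac{303 \sqrt{46}}{4}$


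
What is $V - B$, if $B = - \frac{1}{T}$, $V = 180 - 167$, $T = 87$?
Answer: $\frac{1132}{87} \approx 13.011$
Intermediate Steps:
$V = 13$ ($V = 180 - 167 = 13$)
$B = - \frac{1}{87} \approx -0.011494$
$V - B = 13 - - \frac{1}{87} = 13 + \frac{1}{87} = \frac{1132}{87}$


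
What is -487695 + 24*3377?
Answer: -406647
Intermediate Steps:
-487695 + 24*3377 = -487695 + 81048 = -406647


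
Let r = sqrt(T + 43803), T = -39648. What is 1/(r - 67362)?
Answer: -22454/1512544963 - sqrt(4155)/4537634889 ≈ -1.4859e-5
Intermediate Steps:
r = sqrt(4155) (r = sqrt(-39648 + 43803) = sqrt(4155) ≈ 64.459)
1/(r - 67362) = 1/(sqrt(4155) - 67362) = 1/(-67362 + sqrt(4155))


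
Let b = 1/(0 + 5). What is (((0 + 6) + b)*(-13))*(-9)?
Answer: 3627/5 ≈ 725.40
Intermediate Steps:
b = ⅕ (b = 1/5 = ⅕ ≈ 0.20000)
(((0 + 6) + b)*(-13))*(-9) = (((0 + 6) + ⅕)*(-13))*(-9) = ((6 + ⅕)*(-13))*(-9) = ((31/5)*(-13))*(-9) = -403/5*(-9) = 3627/5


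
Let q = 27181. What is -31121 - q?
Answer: -58302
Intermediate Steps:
-31121 - q = -31121 - 1*27181 = -31121 - 27181 = -58302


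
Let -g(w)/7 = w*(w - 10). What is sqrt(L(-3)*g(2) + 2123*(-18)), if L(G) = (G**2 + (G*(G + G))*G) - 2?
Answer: I*sqrt(43478) ≈ 208.51*I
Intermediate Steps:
L(G) = -2 + G**2 + 2*G**3 (L(G) = (G**2 + (G*(2*G))*G) - 2 = (G**2 + (2*G**2)*G) - 2 = (G**2 + 2*G**3) - 2 = -2 + G**2 + 2*G**3)
g(w) = -7*w*(-10 + w) (g(w) = -7*w*(w - 10) = -7*w*(-10 + w))
sqrt(L(-3)*g(2) + 2123*(-18)) = sqrt((-2 + (-3)**2 + 2*(-3)**3)*(7*2*(10 - 1*2)) + 2123*(-18)) = sqrt((-2 + 9 + 2*(-27))*(7*2*(10 - 2)) - 38214) = sqrt((-2 + 9 - 54)*(7*2*8) - 38214) = sqrt(-47*112 - 38214) = sqrt(-5264 - 38214) = sqrt(-43478) = I*sqrt(43478)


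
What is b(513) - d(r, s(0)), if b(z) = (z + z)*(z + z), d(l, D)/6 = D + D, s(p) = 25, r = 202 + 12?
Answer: 1052376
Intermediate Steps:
r = 214
d(l, D) = 12*D (d(l, D) = 6*(D + D) = 6*(2*D) = 12*D)
b(z) = 4*z**2 (b(z) = (2*z)*(2*z) = 4*z**2)
b(513) - d(r, s(0)) = 4*513**2 - 12*25 = 4*263169 - 1*300 = 1052676 - 300 = 1052376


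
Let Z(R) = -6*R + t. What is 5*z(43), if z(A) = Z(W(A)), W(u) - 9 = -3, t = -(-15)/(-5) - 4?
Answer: -215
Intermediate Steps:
t = -7 (t = -(-15)*(-1)/5 - 4 = -5*⅗ - 4 = -3 - 4 = -7)
W(u) = 6 (W(u) = 9 - 3 = 6)
Z(R) = -7 - 6*R (Z(R) = -6*R - 7 = -7 - 6*R)
z(A) = -43 (z(A) = -7 - 6*6 = -7 - 36 = -43)
5*z(43) = 5*(-43) = -215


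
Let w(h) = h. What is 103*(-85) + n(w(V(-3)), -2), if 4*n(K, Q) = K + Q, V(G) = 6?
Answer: -8754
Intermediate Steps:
n(K, Q) = K/4 + Q/4 (n(K, Q) = (K + Q)/4 = K/4 + Q/4)
103*(-85) + n(w(V(-3)), -2) = 103*(-85) + ((¼)*6 + (¼)*(-2)) = -8755 + (3/2 - ½) = -8755 + 1 = -8754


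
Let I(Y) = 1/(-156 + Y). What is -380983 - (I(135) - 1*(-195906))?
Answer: -12114668/21 ≈ -5.7689e+5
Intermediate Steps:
-380983 - (I(135) - 1*(-195906)) = -380983 - (1/(-156 + 135) - 1*(-195906)) = -380983 - (1/(-21) + 195906) = -380983 - (-1/21 + 195906) = -380983 - 1*4114025/21 = -380983 - 4114025/21 = -12114668/21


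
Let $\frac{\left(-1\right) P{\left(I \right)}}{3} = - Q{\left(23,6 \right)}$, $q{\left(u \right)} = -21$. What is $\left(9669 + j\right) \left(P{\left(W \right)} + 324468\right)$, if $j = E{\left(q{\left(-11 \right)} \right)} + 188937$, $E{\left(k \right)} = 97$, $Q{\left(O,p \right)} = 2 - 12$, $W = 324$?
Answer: $64466803914$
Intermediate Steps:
$Q{\left(O,p \right)} = -10$ ($Q{\left(O,p \right)} = 2 - 12 = -10$)
$P{\left(I \right)} = -30$ ($P{\left(I \right)} = - 3 \left(\left(-1\right) \left(-10\right)\right) = \left(-3\right) 10 = -30$)
$j = 189034$ ($j = 97 + 188937 = 189034$)
$\left(9669 + j\right) \left(P{\left(W \right)} + 324468\right) = \left(9669 + 189034\right) \left(-30 + 324468\right) = 198703 \cdot 324438 = 64466803914$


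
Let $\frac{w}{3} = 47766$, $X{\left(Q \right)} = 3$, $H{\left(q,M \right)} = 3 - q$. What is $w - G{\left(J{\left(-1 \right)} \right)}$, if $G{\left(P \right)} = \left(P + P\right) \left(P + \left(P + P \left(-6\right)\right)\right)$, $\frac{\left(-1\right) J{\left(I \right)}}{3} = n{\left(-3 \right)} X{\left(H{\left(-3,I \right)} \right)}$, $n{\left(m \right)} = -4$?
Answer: $153666$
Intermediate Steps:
$J{\left(I \right)} = 36$ ($J{\left(I \right)} = - 3 \left(\left(-4\right) 3\right) = \left(-3\right) \left(-12\right) = 36$)
$w = 143298$ ($w = 3 \cdot 47766 = 143298$)
$G{\left(P \right)} = - 8 P^{2}$ ($G{\left(P \right)} = 2 P \left(P + \left(P - 6 P\right)\right) = 2 P \left(P - 5 P\right) = 2 P \left(- 4 P\right) = - 8 P^{2}$)
$w - G{\left(J{\left(-1 \right)} \right)} = 143298 - - 8 \cdot 36^{2} = 143298 - \left(-8\right) 1296 = 143298 - -10368 = 143298 + 10368 = 153666$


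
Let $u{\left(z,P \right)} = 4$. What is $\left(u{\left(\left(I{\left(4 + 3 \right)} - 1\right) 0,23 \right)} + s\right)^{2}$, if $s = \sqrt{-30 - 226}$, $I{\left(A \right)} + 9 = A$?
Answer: $-240 + 128 i \approx -240.0 + 128.0 i$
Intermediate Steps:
$I{\left(A \right)} = -9 + A$
$s = 16 i$ ($s = \sqrt{-256} = 16 i \approx 16.0 i$)
$\left(u{\left(\left(I{\left(4 + 3 \right)} - 1\right) 0,23 \right)} + s\right)^{2} = \left(4 + 16 i\right)^{2}$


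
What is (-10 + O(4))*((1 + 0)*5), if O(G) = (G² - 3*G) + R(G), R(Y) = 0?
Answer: -30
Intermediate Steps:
O(G) = G² - 3*G (O(G) = (G² - 3*G) + 0 = G² - 3*G)
(-10 + O(4))*((1 + 0)*5) = (-10 + 4*(-3 + 4))*((1 + 0)*5) = (-10 + 4*1)*(1*5) = (-10 + 4)*5 = -6*5 = -30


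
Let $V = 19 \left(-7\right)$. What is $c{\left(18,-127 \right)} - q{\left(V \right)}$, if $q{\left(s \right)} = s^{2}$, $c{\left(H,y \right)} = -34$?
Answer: $-17723$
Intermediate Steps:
$V = -133$
$c{\left(18,-127 \right)} - q{\left(V \right)} = -34 - \left(-133\right)^{2} = -34 - 17689 = -17723$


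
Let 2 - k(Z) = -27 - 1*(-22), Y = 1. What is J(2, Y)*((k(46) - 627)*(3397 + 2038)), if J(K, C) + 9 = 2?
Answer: 23587900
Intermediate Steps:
J(K, C) = -7 (J(K, C) = -9 + 2 = -7)
k(Z) = 7 (k(Z) = 2 - (-27 - 1*(-22)) = 2 - (-27 + 22) = 2 - 1*(-5) = 2 + 5 = 7)
J(2, Y)*((k(46) - 627)*(3397 + 2038)) = -7*(7 - 627)*(3397 + 2038) = -(-4340)*5435 = -7*(-3369700) = 23587900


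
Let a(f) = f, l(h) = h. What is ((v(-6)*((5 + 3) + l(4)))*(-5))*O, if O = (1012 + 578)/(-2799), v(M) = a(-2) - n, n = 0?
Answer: -21200/311 ≈ -68.167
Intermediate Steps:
v(M) = -2 (v(M) = -2 - 1*0 = -2 + 0 = -2)
O = -530/933 (O = 1590*(-1/2799) = -530/933 ≈ -0.56806)
((v(-6)*((5 + 3) + l(4)))*(-5))*O = (-2*((5 + 3) + 4)*(-5))*(-530/933) = (-2*(8 + 4)*(-5))*(-530/933) = (-2*12*(-5))*(-530/933) = -24*(-5)*(-530/933) = 120*(-530/933) = -21200/311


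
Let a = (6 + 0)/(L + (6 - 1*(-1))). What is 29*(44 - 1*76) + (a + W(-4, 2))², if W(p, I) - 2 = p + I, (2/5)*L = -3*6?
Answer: -334999/361 ≈ -927.97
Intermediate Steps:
L = -45 (L = 5*(-3*6)/2 = (5/2)*(-18) = -45)
a = -3/19 (a = (6 + 0)/(-45 + (6 - 1*(-1))) = 6/(-45 + (6 + 1)) = 6/(-45 + 7) = 6/(-38) = 6*(-1/38) = -3/19 ≈ -0.15789)
W(p, I) = 2 + I + p (W(p, I) = 2 + (p + I) = 2 + (I + p) = 2 + I + p)
29*(44 - 1*76) + (a + W(-4, 2))² = 29*(44 - 1*76) + (-3/19 + (2 + 2 - 4))² = 29*(44 - 76) + (-3/19 + 0)² = 29*(-32) + (-3/19)² = -928 + 9/361 = -334999/361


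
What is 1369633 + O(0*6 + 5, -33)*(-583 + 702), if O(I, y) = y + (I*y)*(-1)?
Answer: 1385341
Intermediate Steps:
O(I, y) = y - I*y
1369633 + O(0*6 + 5, -33)*(-583 + 702) = 1369633 + (-33*(1 - (0*6 + 5)))*(-583 + 702) = 1369633 - 33*(1 - (0 + 5))*119 = 1369633 - 33*(1 - 1*5)*119 = 1369633 - 33*(1 - 5)*119 = 1369633 - 33*(-4)*119 = 1369633 + 132*119 = 1369633 + 15708 = 1385341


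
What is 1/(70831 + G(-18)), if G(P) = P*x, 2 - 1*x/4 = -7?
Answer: 1/70183 ≈ 1.4248e-5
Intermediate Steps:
x = 36 (x = 8 - 4*(-7) = 8 + 28 = 36)
G(P) = 36*P (G(P) = P*36 = 36*P)
1/(70831 + G(-18)) = 1/(70831 + 36*(-18)) = 1/(70831 - 648) = 1/70183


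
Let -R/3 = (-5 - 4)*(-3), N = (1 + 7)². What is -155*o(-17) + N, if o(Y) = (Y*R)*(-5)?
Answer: 1067239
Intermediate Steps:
N = 64 (N = 8² = 64)
R = -81 (R = -3*(-5 - 4)*(-3) = -(-27)*(-3) = -3*27 = -81)
o(Y) = 405*Y (o(Y) = (Y*(-81))*(-5) = -81*Y*(-5) = 405*Y)
-155*o(-17) + N = -62775*(-17) + 64 = -155*(-6885) + 64 = 1067175 + 64 = 1067239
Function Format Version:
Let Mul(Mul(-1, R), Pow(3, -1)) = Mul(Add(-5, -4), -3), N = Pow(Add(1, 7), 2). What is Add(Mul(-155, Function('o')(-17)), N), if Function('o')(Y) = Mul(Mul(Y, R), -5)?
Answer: 1067239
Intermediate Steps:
N = 64 (N = Pow(8, 2) = 64)
R = -81 (R = Mul(-3, Mul(Add(-5, -4), -3)) = Mul(-3, Mul(-9, -3)) = Mul(-3, 27) = -81)
Function('o')(Y) = Mul(405, Y) (Function('o')(Y) = Mul(Mul(Y, -81), -5) = Mul(Mul(-81, Y), -5) = Mul(405, Y))
Add(Mul(-155, Function('o')(-17)), N) = Add(Mul(-155, Mul(405, -17)), 64) = Add(Mul(-155, -6885), 64) = Add(1067175, 64) = 1067239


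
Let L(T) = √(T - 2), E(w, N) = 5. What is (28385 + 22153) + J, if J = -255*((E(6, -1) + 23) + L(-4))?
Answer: 43398 - 255*I*√6 ≈ 43398.0 - 624.62*I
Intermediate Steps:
L(T) = √(-2 + T)
J = -7140 - 255*I*√6 (J = -255*((5 + 23) + √(-2 - 4)) = -255*(28 + √(-6)) = -255*(28 + I*√6) = -7140 - 255*I*√6 ≈ -7140.0 - 624.62*I)
(28385 + 22153) + J = (28385 + 22153) + (-7140 - 255*I*√6) = 50538 + (-7140 - 255*I*√6) = 43398 - 255*I*√6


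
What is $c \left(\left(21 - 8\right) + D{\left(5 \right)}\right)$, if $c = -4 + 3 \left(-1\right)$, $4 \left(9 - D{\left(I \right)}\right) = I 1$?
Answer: $- \frac{581}{4} \approx -145.25$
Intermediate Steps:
$D{\left(I \right)} = 9 - \frac{I}{4}$ ($D{\left(I \right)} = 9 - \frac{I 1}{4} = 9 - \frac{I}{4}$)
$c = -7$ ($c = -4 - 3 = -7$)
$c \left(\left(21 - 8\right) + D{\left(5 \right)}\right) = - 7 \left(\left(21 - 8\right) + \left(9 - \frac{5}{4}\right)\right) = - 7 \left(13 + \frac{31}{4}\right) = \left(-7\right) \frac{83}{4} = - \frac{581}{4}$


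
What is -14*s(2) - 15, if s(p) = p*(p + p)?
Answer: -127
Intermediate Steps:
s(p) = 2*p² (s(p) = p*(2*p) = 2*p²)
-14*s(2) - 15 = -28*2² - 15 = -28*4 - 15 = -14*8 - 15 = -112 - 15 = -127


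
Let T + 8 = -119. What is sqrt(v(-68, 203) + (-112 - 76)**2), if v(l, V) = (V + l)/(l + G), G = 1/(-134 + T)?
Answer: sqrt(11133688937329)/17749 ≈ 187.99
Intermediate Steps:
T = -127 (T = -8 - 119 = -127)
G = -1/261 (G = 1/(-134 - 127) = 1/(-261) = -1/261 ≈ -0.0038314)
v(l, V) = (V + l)/(-1/261 + l) (v(l, V) = (V + l)/(l - 1/261) = (V + l)/(-1/261 + l))
sqrt(v(-68, 203) + (-112 - 76)**2) = sqrt(261*(203 - 68)/(-1 + 261*(-68)) + (-112 - 76)**2) = sqrt(261*135/(-1 - 17748) + (-188)**2) = sqrt(261*135/(-17749) + 35344) = sqrt(261*(-1/17749)*135 + 35344) = sqrt(-35235/17749 + 35344) = sqrt(627285421/17749) = sqrt(11133688937329)/17749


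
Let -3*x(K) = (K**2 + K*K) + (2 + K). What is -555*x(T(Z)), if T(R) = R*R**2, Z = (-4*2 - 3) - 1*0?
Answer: 655231705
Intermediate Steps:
Z = -11 (Z = (-8 - 3) + 0 = -11 + 0 = -11)
T(R) = R**3
x(K) = -2/3 - 2*K**2/3 - K/3 (x(K) = -((K**2 + K*K) + (2 + K))/3 = -((K**2 + K**2) + (2 + K))/3 = -(2*K**2 + (2 + K))/3 = -(2 + K + 2*K**2)/3 = -2/3 - 2*K**2/3 - K/3)
-555*x(T(Z)) = -555*(-2/3 - 2*((-11)**3)**2/3 - 1/3*(-11)**3) = -555*(-2/3 - 2/3*(-1331)**2 - 1/3*(-1331)) = -555*(-2/3 - 2/3*1771561 + 1331/3) = -555*(-2/3 - 3543122/3 + 1331/3) = -555*(-3541793/3) = 655231705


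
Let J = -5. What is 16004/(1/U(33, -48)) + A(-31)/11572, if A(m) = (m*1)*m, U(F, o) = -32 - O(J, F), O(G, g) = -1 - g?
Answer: 370397537/11572 ≈ 32008.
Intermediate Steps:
U(F, o) = -31 + F (U(F, o) = -32 - (-1 - F) = -32 + (1 + F) = -31 + F)
A(m) = m**2 (A(m) = m*m = m**2)
16004/(1/U(33, -48)) + A(-31)/11572 = 16004/(1/(-31 + 33)) + (-31)**2/11572 = 16004/(1/2) + 961*(1/11572) = 16004/(1/2) + 961/11572 = 16004*2 + 961/11572 = 32008 + 961/11572 = 370397537/11572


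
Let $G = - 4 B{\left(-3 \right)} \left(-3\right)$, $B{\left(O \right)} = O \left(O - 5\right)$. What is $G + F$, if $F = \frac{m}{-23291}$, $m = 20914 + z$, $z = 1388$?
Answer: $\frac{6685506}{23291} \approx 287.04$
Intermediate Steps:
$B{\left(O \right)} = O \left(-5 + O\right)$
$m = 22302$ ($m = 20914 + 1388 = 22302$)
$F = - \frac{22302}{23291}$ ($F = \frac{22302}{-23291} = 22302 \left(- \frac{1}{23291}\right) = - \frac{22302}{23291} \approx -0.95754$)
$G = 288$ ($G = - 4 \left(- 3 \left(-5 - 3\right)\right) \left(-3\right) = - 4 \left(\left(-3\right) \left(-8\right)\right) \left(-3\right) = \left(-4\right) 24 \left(-3\right) = \left(-96\right) \left(-3\right) = 288$)
$G + F = 288 - \frac{22302}{23291} = \frac{6685506}{23291}$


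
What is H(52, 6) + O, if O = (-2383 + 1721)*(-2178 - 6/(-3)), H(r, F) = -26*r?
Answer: 1439160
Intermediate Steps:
O = 1440512 (O = -662*(-2178 - 6*(-⅓)) = -662*(-2178 + 2) = -662*(-2176) = 1440512)
H(52, 6) + O = -26*52 + 1440512 = -1352 + 1440512 = 1439160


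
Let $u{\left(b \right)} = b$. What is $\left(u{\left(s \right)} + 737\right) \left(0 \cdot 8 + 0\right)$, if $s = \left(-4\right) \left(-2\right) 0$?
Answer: $0$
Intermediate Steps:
$s = 0$ ($s = 8 \cdot 0 = 0$)
$\left(u{\left(s \right)} + 737\right) \left(0 \cdot 8 + 0\right) = \left(0 + 737\right) \left(0 \cdot 8 + 0\right) = 737 \left(0 + 0\right) = 737 \cdot 0 = 0$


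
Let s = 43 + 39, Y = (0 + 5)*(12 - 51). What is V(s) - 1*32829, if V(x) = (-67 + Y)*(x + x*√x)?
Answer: -54313 - 21484*√82 ≈ -2.4886e+5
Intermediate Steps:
Y = -195 (Y = 5*(-39) = -195)
s = 82
V(x) = -262*x - 262*x^(3/2) (V(x) = (-67 - 195)*(x + x*√x) = -262*(x + x^(3/2)) = -262*x - 262*x^(3/2))
V(s) - 1*32829 = (-262*82 - 21484*√82) - 1*32829 = (-21484 - 21484*√82) - 32829 = -54313 - 21484*√82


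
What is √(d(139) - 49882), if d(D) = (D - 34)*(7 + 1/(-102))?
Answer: I*√56815122/34 ≈ 221.69*I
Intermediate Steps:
d(D) = -713/3 + 713*D/102 (d(D) = (-34 + D)*(7 - 1/102) = (-34 + D)*(713/102) = -713/3 + 713*D/102)
√(d(139) - 49882) = √((-713/3 + (713/102)*139) - 49882) = √((-713/3 + 99107/102) - 49882) = √(24955/34 - 49882) = √(-1671033/34) = I*√56815122/34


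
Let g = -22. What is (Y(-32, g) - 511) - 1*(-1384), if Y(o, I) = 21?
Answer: 894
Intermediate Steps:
(Y(-32, g) - 511) - 1*(-1384) = (21 - 511) - 1*(-1384) = -490 + 1384 = 894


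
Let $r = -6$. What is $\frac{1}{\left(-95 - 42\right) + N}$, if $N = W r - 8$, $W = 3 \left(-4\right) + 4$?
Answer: $- \frac{1}{97} \approx -0.010309$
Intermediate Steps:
$W = -8$ ($W = -12 + 4 = -8$)
$N = 40$ ($N = \left(-8\right) \left(-6\right) - 8 = 48 - 8 = 40$)
$\frac{1}{\left(-95 - 42\right) + N} = \frac{1}{\left(-95 - 42\right) + 40} = \frac{1}{-137 + 40} = \frac{1}{-97} = - \frac{1}{97}$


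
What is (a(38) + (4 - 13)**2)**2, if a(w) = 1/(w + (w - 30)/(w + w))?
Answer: 3441347569/524176 ≈ 6565.3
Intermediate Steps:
a(w) = 1/(w + (-30 + w)/(2*w)) (a(w) = 1/(w + (-30 + w)/((2*w))) = 1/(w + (-30 + w)*(1/(2*w))) = 1/(w + (-30 + w)/(2*w)))
(a(38) + (4 - 13)**2)**2 = (2*38/(-30 + 38 + 2*38**2) + (4 - 13)**2)**2 = (2*38/(-30 + 38 + 2*1444) + (-9)**2)**2 = (2*38/(-30 + 38 + 2888) + 81)**2 = (2*38/2896 + 81)**2 = (2*38*(1/2896) + 81)**2 = (19/724 + 81)**2 = (58663/724)**2 = 3441347569/524176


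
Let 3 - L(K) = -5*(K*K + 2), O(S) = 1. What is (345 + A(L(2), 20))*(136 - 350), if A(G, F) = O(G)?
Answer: -74044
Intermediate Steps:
L(K) = 13 + 5*K² (L(K) = 3 - (-5)*(K*K + 2) = 3 - (-5)*(K² + 2) = 3 - (-5)*(2 + K²) = 3 - (-10 - 5*K²) = 3 + (10 + 5*K²) = 13 + 5*K²)
A(G, F) = 1
(345 + A(L(2), 20))*(136 - 350) = (345 + 1)*(136 - 350) = 346*(-214) = -74044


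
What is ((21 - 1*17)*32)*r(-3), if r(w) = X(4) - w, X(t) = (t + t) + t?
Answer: 1920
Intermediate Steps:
X(t) = 3*t (X(t) = 2*t + t = 3*t)
r(w) = 12 - w (r(w) = 3*4 - w = 12 - w)
((21 - 1*17)*32)*r(-3) = ((21 - 1*17)*32)*(12 - 1*(-3)) = ((21 - 17)*32)*(12 + 3) = (4*32)*15 = 128*15 = 1920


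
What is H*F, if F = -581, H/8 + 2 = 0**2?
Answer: 9296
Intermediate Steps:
H = -16 (H = -16 + 8*0**2 = -16 + 8*0 = -16 + 0 = -16)
H*F = -16*(-581) = 9296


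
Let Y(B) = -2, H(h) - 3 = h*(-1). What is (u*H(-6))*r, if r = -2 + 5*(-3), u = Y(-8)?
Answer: 306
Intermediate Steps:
H(h) = 3 - h (H(h) = 3 + h*(-1) = 3 - h)
u = -2
r = -17 (r = -2 - 15 = -17)
(u*H(-6))*r = -2*(3 - 1*(-6))*(-17) = -2*(3 + 6)*(-17) = -2*9*(-17) = -18*(-17) = 306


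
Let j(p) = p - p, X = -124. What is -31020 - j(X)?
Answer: -31020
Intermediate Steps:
j(p) = 0
-31020 - j(X) = -31020 - 1*0 = -31020 + 0 = -31020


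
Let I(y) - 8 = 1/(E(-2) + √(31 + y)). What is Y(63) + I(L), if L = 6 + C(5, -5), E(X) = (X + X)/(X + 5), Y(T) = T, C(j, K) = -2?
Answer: 21241/299 + 9*√35/299 ≈ 71.218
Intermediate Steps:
E(X) = 2*X/(5 + X) (E(X) = (2*X)/(5 + X) = 2*X/(5 + X))
L = 4 (L = 6 - 2 = 4)
I(y) = 8 + 1/(-4/3 + √(31 + y)) (I(y) = 8 + 1/(2*(-2)/(5 - 2) + √(31 + y)) = 8 + 1/(2*(-2)/3 + √(31 + y)) = 8 + 1/(2*(-2)*(⅓) + √(31 + y)) = 8 + 1/(-4/3 + √(31 + y)))
Y(63) + I(L) = 63 + (-29 + 24*√(31 + 4))/(-4 + 3*√(31 + 4)) = 63 + (-29 + 24*√35)/(-4 + 3*√35)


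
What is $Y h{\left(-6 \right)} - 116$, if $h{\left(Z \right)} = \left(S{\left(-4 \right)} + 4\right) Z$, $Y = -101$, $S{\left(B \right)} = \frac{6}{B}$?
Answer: $1399$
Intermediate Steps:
$h{\left(Z \right)} = \frac{5 Z}{2}$ ($h{\left(Z \right)} = \left(\frac{6}{-4} + 4\right) Z = \left(6 \left(- \frac{1}{4}\right) + 4\right) Z = \left(- \frac{3}{2} + 4\right) Z = \frac{5 Z}{2}$)
$Y h{\left(-6 \right)} - 116 = - 101 \cdot \frac{5}{2} \left(-6\right) - 116 = \left(-101\right) \left(-15\right) - 116 = 1515 - 116 = 1399$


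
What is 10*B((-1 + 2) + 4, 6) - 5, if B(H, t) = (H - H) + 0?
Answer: -5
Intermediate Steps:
B(H, t) = 0 (B(H, t) = 0 + 0 = 0)
10*B((-1 + 2) + 4, 6) - 5 = 10*0 - 5 = 0 - 5 = -5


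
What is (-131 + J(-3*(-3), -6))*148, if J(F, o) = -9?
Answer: -20720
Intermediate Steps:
(-131 + J(-3*(-3), -6))*148 = (-131 - 9)*148 = -140*148 = -20720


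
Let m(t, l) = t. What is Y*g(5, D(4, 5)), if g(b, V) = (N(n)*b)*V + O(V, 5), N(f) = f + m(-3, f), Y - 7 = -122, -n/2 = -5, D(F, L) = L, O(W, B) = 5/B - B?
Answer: -19665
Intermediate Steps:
O(W, B) = -B + 5/B
n = 10 (n = -2*(-5) = 10)
Y = -115 (Y = 7 - 122 = -115)
N(f) = -3 + f (N(f) = f - 3 = -3 + f)
g(b, V) = -4 + 7*V*b (g(b, V) = ((-3 + 10)*b)*V + (-1*5 + 5/5) = (7*b)*V + (-5 + 5*(1/5)) = 7*V*b + (-5 + 1) = 7*V*b - 4 = -4 + 7*V*b)
Y*g(5, D(4, 5)) = -115*(-4 + 7*5*5) = -115*(-4 + 175) = -115*171 = -19665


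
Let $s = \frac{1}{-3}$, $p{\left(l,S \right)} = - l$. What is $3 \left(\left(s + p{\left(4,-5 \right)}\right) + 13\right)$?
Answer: $26$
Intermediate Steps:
$s = - \frac{1}{3} \approx -0.33333$
$3 \left(\left(s + p{\left(4,-5 \right)}\right) + 13\right) = 3 \left(\left(- \frac{1}{3} - 4\right) + 13\right) = 3 \left(- \frac{13}{3} + 13\right) = 3 \cdot \frac{26}{3} = 26$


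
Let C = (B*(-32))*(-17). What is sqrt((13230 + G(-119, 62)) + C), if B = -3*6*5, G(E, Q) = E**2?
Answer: I*sqrt(21569) ≈ 146.86*I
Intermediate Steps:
B = -90 (B = -18*5 = -90)
C = -48960 (C = -90*(-32)*(-17) = 2880*(-17) = -48960)
sqrt((13230 + G(-119, 62)) + C) = sqrt((13230 + (-119)**2) - 48960) = sqrt((13230 + 14161) - 48960) = sqrt(27391 - 48960) = sqrt(-21569) = I*sqrt(21569)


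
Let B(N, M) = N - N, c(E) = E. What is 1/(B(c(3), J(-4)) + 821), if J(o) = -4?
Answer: 1/821 ≈ 0.0012180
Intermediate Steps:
B(N, M) = 0
1/(B(c(3), J(-4)) + 821) = 1/(0 + 821) = 1/821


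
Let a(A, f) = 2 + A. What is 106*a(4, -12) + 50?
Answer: 686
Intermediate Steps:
106*a(4, -12) + 50 = 106*(2 + 4) + 50 = 106*6 + 50 = 636 + 50 = 686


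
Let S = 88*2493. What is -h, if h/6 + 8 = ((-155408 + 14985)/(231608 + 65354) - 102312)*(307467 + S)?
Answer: 48021809935848639/148481 ≈ 3.2342e+11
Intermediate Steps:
S = 219384
h = -48021809935848639/148481 (h = -48 + 6*(((-155408 + 14985)/(231608 + 65354) - 102312)*(307467 + 219384)) = -48 + 6*((-140423/296962 - 102312)*526851) = -48 + 6*(-30382916567/296962*526851) = -48 + 6*(-16007269976240517/296962) = -48 - 48021809928721551/148481 = -48021809935848639/148481 ≈ -3.2342e+11)
-h = -1*(-48021809935848639/148481) = 48021809935848639/148481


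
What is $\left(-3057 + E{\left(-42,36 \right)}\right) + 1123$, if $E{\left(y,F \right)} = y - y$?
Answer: $-1934$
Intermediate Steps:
$E{\left(y,F \right)} = 0$
$\left(-3057 + E{\left(-42,36 \right)}\right) + 1123 = \left(-3057 + 0\right) + 1123 = -3057 + 1123 = -1934$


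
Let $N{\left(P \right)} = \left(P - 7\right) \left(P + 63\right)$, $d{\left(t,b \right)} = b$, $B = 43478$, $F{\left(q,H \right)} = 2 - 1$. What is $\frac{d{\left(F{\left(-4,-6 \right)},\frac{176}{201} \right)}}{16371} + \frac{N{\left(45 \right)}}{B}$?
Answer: $\frac{6756077756}{71533722969} \approx 0.094446$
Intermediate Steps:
$F{\left(q,H \right)} = 1$ ($F{\left(q,H \right)} = 2 - 1 = 1$)
$N{\left(P \right)} = \left(-7 + P\right) \left(63 + P\right)$
$\frac{d{\left(F{\left(-4,-6 \right)},\frac{176}{201} \right)}}{16371} + \frac{N{\left(45 \right)}}{B} = \frac{176 \cdot \frac{1}{201}}{16371} + \frac{-441 + 45^{2} + 56 \cdot 45}{43478} = 176 \cdot \frac{1}{201} \cdot \frac{1}{16371} + \left(-441 + 2025 + 2520\right) \frac{1}{43478} = \frac{176}{201} \cdot \frac{1}{16371} + 4104 \cdot \frac{1}{43478} = \frac{176}{3290571} + \frac{2052}{21739} = \frac{6756077756}{71533722969}$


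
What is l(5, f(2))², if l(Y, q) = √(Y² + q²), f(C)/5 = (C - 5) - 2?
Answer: 650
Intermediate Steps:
f(C) = -35 + 5*C (f(C) = 5*((C - 5) - 2) = 5*((-5 + C) - 2) = 5*(-7 + C) = -35 + 5*C)
l(5, f(2))² = (√(5² + (-35 + 5*2)²))² = (√(25 + (-35 + 10)²))² = (√(25 + (-25)²))² = (√(25 + 625))² = (√650)² = (5*√26)² = 650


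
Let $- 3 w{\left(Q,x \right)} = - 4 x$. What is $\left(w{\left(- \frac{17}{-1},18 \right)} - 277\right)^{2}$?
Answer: $64009$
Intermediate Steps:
$w{\left(Q,x \right)} = \frac{4 x}{3}$ ($w{\left(Q,x \right)} = - \frac{\left(-4\right) x}{3} = \frac{4 x}{3}$)
$\left(w{\left(- \frac{17}{-1},18 \right)} - 277\right)^{2} = \left(\frac{4}{3} \cdot 18 - 277\right)^{2} = \left(24 - 277\right)^{2} = \left(-253\right)^{2} = 64009$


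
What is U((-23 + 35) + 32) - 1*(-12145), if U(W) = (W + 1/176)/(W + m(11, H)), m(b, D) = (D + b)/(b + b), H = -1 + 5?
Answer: 95516025/7864 ≈ 12146.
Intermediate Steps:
H = 4
m(b, D) = (D + b)/(2*b) (m(b, D) = (D + b)/((2*b)) = (D + b)*(1/(2*b)) = (D + b)/(2*b))
U(W) = (1/176 + W)/(15/22 + W) (U(W) = (W + 1/176)/(W + (½)*(4 + 11)/11) = (W + 1/176)/(W + (½)*(1/11)*15) = (1/176 + W)/(W + 15/22) = (1/176 + W)/(15/22 + W))
U((-23 + 35) + 32) - 1*(-12145) = (1 + 176*((-23 + 35) + 32))/(8*(15 + 22*((-23 + 35) + 32))) - 1*(-12145) = (1 + 176*(12 + 32))/(8*(15 + 22*(12 + 32))) + 12145 = (1 + 176*44)/(8*(15 + 22*44)) + 12145 = (1 + 7744)/(8*(15 + 968)) + 12145 = (⅛)*7745/983 + 12145 = (⅛)*(1/983)*7745 + 12145 = 7745/7864 + 12145 = 95516025/7864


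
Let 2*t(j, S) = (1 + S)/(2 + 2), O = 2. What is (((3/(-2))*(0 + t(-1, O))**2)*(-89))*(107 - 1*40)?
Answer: 161001/128 ≈ 1257.8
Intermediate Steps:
t(j, S) = 1/8 + S/8 (t(j, S) = ((1 + S)/(2 + 2))/2 = ((1 + S)/4)/2 = ((1 + S)*(1/4))/2 = (1/4 + S/4)/2 = 1/8 + S/8)
(((3/(-2))*(0 + t(-1, O))**2)*(-89))*(107 - 1*40) = (((3/(-2))*(0 + (1/8 + (1/8)*2))**2)*(-89))*(107 - 1*40) = (((3*(-1/2))*(0 + (1/8 + 1/4))**2)*(-89))*(107 - 40) = (-3*(0 + 3/8)**2/2*(-89))*67 = (-3*(3/8)**2/2*(-89))*67 = (-3/2*9/64*(-89))*67 = -27/128*(-89)*67 = (2403/128)*67 = 161001/128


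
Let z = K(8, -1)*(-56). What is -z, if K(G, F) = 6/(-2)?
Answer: -168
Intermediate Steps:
K(G, F) = -3 (K(G, F) = 6*(-1/2) = -3)
z = 168 (z = -3*(-56) = 168)
-z = -1*168 = -168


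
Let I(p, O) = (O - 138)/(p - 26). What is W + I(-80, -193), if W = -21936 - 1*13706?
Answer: -3777721/106 ≈ -35639.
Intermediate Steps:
I(p, O) = (-138 + O)/(-26 + p)
W = -35642 (W = -21936 - 13706 = -35642)
W + I(-80, -193) = -35642 + (-138 - 193)/(-26 - 80) = -35642 - 331/(-106) = -35642 - 1/106*(-331) = -35642 + 331/106 = -3777721/106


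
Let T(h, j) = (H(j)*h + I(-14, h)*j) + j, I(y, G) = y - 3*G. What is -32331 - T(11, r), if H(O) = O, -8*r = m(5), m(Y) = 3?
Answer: -258753/8 ≈ -32344.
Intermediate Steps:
r = -3/8 (r = -⅛*3 = -3/8 ≈ -0.37500)
T(h, j) = j + h*j + j*(-14 - 3*h) (T(h, j) = (j*h + (-14 - 3*h)*j) + j = (h*j + j*(-14 - 3*h)) + j = j + h*j + j*(-14 - 3*h))
-32331 - T(11, r) = -32331 - (-3)*(-13 - 2*11)/8 = -32331 - (-3)*(-13 - 22)/8 = -32331 - (-3)*(-35)/8 = -32331 - 1*105/8 = -32331 - 105/8 = -258753/8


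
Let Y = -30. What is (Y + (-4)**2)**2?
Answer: 196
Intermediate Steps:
(Y + (-4)**2)**2 = (-30 + (-4)**2)**2 = (-30 + 16)**2 = (-14)**2 = 196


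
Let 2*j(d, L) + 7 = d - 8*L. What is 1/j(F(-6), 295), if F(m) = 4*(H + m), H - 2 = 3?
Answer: -2/2371 ≈ -0.00084353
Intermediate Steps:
H = 5 (H = 2 + 3 = 5)
F(m) = 20 + 4*m (F(m) = 4*(5 + m) = 20 + 4*m)
j(d, L) = -7/2 + d/2 - 4*L (j(d, L) = -7/2 + (d - 8*L)/2 = -7/2 + (d/2 - 4*L) = -7/2 + d/2 - 4*L)
1/j(F(-6), 295) = 1/(-7/2 + (20 + 4*(-6))/2 - 4*295) = 1/(-7/2 + (20 - 24)/2 - 1180) = 1/(-7/2 + (½)*(-4) - 1180) = 1/(-7/2 - 2 - 1180) = 1/(-2371/2) = -2/2371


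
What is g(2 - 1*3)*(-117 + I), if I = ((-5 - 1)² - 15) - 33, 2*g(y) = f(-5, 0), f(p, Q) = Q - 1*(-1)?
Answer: -129/2 ≈ -64.500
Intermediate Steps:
f(p, Q) = 1 + Q (f(p, Q) = Q + 1 = 1 + Q)
g(y) = ½ (g(y) = (1 + 0)/2 = (½)*1 = ½)
I = -12 (I = ((-6)² - 15) - 33 = (36 - 15) - 33 = 21 - 33 = -12)
g(2 - 1*3)*(-117 + I) = (-117 - 12)/2 = (½)*(-129) = -129/2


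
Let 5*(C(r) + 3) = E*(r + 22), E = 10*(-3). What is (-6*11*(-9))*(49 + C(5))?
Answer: -68904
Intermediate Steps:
E = -30
C(r) = -135 - 6*r (C(r) = -3 + (-30*(r + 22))/5 = -3 + (-30*(22 + r))/5 = -3 + (-660 - 30*r)/5 = -3 + (-132 - 6*r) = -135 - 6*r)
(-6*11*(-9))*(49 + C(5)) = (-6*11*(-9))*(49 + (-135 - 6*5)) = (-66*(-9))*(49 + (-135 - 30)) = 594*(49 - 165) = 594*(-116) = -68904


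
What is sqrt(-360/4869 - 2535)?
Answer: 5*I*sqrt(29678719)/541 ≈ 50.349*I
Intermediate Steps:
sqrt(-360/4869 - 2535) = sqrt(-360*1/4869 - 2535) = sqrt(-40/541 - 2535) = sqrt(-1371475/541) = 5*I*sqrt(29678719)/541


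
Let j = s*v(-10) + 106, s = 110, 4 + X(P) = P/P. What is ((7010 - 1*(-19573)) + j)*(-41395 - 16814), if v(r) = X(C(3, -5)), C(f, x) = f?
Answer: -1534331031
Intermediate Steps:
X(P) = -3 (X(P) = -4 + P/P = -4 + 1 = -3)
v(r) = -3
j = -224 (j = 110*(-3) + 106 = -330 + 106 = -224)
((7010 - 1*(-19573)) + j)*(-41395 - 16814) = ((7010 - 1*(-19573)) - 224)*(-41395 - 16814) = ((7010 + 19573) - 224)*(-58209) = (26583 - 224)*(-58209) = 26359*(-58209) = -1534331031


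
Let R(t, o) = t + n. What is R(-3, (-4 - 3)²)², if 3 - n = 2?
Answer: 4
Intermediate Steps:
n = 1 (n = 3 - 1*2 = 3 - 2 = 1)
R(t, o) = 1 + t (R(t, o) = t + 1 = 1 + t)
R(-3, (-4 - 3)²)² = (1 - 3)² = (-2)² = 4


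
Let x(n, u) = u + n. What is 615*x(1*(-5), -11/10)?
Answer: -7503/2 ≈ -3751.5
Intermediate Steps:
x(n, u) = n + u
615*x(1*(-5), -11/10) = 615*(1*(-5) - 11/10) = 615*(-5 - 11*⅒) = 615*(-5 - 11/10) = 615*(-61/10) = -7503/2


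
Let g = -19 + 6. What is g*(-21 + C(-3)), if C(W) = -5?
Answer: 338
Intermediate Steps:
g = -13
g*(-21 + C(-3)) = -13*(-21 - 5) = -13*(-26) = 338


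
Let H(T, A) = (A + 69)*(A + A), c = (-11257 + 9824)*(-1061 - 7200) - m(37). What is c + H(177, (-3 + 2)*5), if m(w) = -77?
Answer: 11837450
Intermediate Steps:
c = 11838090 (c = (-11257 + 9824)*(-1061 - 7200) - 1*(-77) = -1433*(-8261) + 77 = 11838013 + 77 = 11838090)
H(T, A) = 2*A*(69 + A) (H(T, A) = (69 + A)*(2*A) = 2*A*(69 + A))
c + H(177, (-3 + 2)*5) = 11838090 + 2*((-3 + 2)*5)*(69 + (-3 + 2)*5) = 11838090 + 2*(-1*5)*(69 - 1*5) = 11838090 + 2*(-5)*(69 - 5) = 11838090 + 2*(-5)*64 = 11838090 - 640 = 11837450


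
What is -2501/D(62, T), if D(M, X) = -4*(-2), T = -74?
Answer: -2501/8 ≈ -312.63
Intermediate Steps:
D(M, X) = 8
-2501/D(62, T) = -2501/8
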